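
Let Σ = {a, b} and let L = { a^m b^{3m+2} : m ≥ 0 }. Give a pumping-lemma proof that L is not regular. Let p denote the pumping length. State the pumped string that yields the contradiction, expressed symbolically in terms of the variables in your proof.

Suppose for contradiction that L is regular, and let p be the pumping length.
Let w = a^p b^{3p+2} ∈ L; note |w| = 4p+2 ≥ p.
By the pumping lemma, w = xyz with |xy| ≤ p and y is nonempty.
Because |xy| ≤ p and w begins with p copies of a, we have y = a^k with 1 ≤ k ≤ p.
Pump with i = 2: xy^2z = a^{p+k} b^{3p+2}. For this to lie in L we would need 3p+2 = 3(p+k)+2, which forces k = 0. But k ≥ 1, so xy^2z ∉ L.
This is a contradiction; hence L is not regular.

a^{p+k} b^{3p+2}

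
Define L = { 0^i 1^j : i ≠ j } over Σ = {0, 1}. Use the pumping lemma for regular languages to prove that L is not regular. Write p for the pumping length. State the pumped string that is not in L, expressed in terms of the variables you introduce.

0^{p+p!} 1^{p+p!}

Assume L is regular; let p be its pumping constant.
Choose w = 0^p 1^{p+p!}. Since p ≠ p+p!, w ∈ L; and |w| ≥ p.
Write w = xyz as guaranteed by the lemma, with |xy| ≤ p and |y| ≥ 1.
Because |xy| ≤ p and w begins with p copies of 0, we have y = 0^k with 1 ≤ k ≤ p.
Since 1 ≤ k ≤ p, k divides p!; set t = 1 + p!/k. Then xy^t z has p + (p!/k)·k = p + p! copies of 0. Now the 0-count equals the 1-count, so i ≠ j fails. So xy^t z = 0^{p+p!} 1^{p+p!} ∉ L.
Contradiction. Therefore L is not regular.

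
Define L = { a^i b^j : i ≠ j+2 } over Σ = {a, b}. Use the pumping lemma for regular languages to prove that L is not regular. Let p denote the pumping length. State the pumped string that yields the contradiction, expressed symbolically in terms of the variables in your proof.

Toward a contradiction, assume L is regular with pumping length p.
Choose w = a^p b^{p+p!-2}. Since p ≠ (p+p!-2)+2 = p+p!, w ∈ L; and |w| ≥ p.
The pumping lemma gives a decomposition w = xyz where |xy| ≤ p and |y| ≥ 1.
Since the first p symbols of w are all a's and |xy| ≤ p, y lies entirely in the leading a-block: y = a^k for some k with 1 ≤ k ≤ p.
Since 1 ≤ k ≤ p, k divides p!; set t = 1 + p!/k. Then xy^t z has p + (p!/k)·k = p + p! copies of a. Now the a-count is p+p! and (b-count)+2 = (p+p!-2)+2 = p+p!, so i ≠ j+2 fails. So xy^t z = a^{p+p!} b^{p+p!-2} ∉ L.
Contradiction. Therefore L is not regular.

a^{p+p!} b^{p+p!-2}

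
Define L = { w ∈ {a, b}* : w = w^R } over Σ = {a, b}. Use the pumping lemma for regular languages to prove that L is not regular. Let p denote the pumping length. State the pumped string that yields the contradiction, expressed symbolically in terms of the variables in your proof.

a^{p+k} b a^p

Toward a contradiction, assume L is regular with pumping length p.
Take w = a^p b a^p, a palindrome of length 2p+1 ≥ p.
Write w = xyz as guaranteed by the lemma, with |xy| ≤ p and y is nonempty.
Because |xy| ≤ p and w begins with p copies of a, we have y = a^k with 1 ≤ k ≤ p.
Pump with i = 2: xy^2z = a^{p+k} b a^p. Its reverse is a^p b a^{p+k}, which differs from xy^2z since k ≥ 1. So xy^2z is not a palindrome and xy^2z ∉ L.
Contradiction. Therefore L is not regular.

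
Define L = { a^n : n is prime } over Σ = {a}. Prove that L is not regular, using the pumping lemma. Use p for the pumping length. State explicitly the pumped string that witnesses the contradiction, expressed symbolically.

Assume L is regular; let p be its pumping constant.
Let q be a prime with q ≥ p+2 (infinitely many primes exist), and take w = a^q ∈ L with |w| = q ≥ p.
By the pumping lemma, w = xyz with |xy| ≤ p and |y| > 0.
Then y = a^k for some k with 1 ≤ k ≤ p.
Since 1 ≤ k ≤ p, |xz| = q-k. Pump with i = q+1: |xy^{q+1}z| = (q-k)+(q+1)k = q+qk = q(1+k), which is composite (both factors ≥ 2). So xy^{q+1}z = a^{q(1+k)} ∉ L.
This contradicts the pumping lemma, so L is not regular.

a^{q(1+k)}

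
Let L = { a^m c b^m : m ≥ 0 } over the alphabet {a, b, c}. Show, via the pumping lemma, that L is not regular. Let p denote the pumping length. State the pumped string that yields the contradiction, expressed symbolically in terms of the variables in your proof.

a^{p+k} c b^p

Assume L is regular; let p be its pumping constant.
Take w = a^p c b^p ∈ L with |w| = 2p+1 ≥ p.
The pumping lemma gives a decomposition w = xyz where |xy| ≤ p and |y| > 0.
The first p characters of w are a's, so xy (and hence y) consists only of a's. Write y = a^k, 1 ≤ k ≤ p.
Pump with i = 2: xy^2z = a^{p+k} c b^p, which would require p+k = p. But k ≥ 1, so xy^2z ∉ L.
This is a contradiction; hence L is not regular.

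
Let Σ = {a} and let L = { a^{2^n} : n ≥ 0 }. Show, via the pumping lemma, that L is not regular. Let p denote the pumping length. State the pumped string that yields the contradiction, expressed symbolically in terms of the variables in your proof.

a^{2^p+k}

Suppose for contradiction that L is regular, and let p be the pumping length.
Take w = a^{2^p} ∈ L with |w| = 2^p ≥ p.
The pumping lemma gives a decomposition w = xyz where |xy| ≤ p and y is nonempty.
Then y = a^k for some k with 1 ≤ k ≤ p.
Pump with i = 2: xy^2z = a^{2^p+k}. Since 1 ≤ k ≤ p < 2^p, we have 2^p < 2^p+k < 2^{p+1}, so 2^p+k is not a power of 2. So xy^2z ∉ L.
Contradiction. Therefore L is not regular.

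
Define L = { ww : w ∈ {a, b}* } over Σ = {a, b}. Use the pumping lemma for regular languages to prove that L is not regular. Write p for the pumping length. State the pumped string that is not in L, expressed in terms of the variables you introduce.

a^{p+k} b^p a^p b^p

Assume L is regular; let p be its pumping constant.
Take w = a^p b^p a^p b^p = uu where u = a^pb^p; then w ∈ L and |w| = 4p ≥ p.
Write w = xyz as guaranteed by the lemma, with |xy| ≤ p and |y| ≥ 1.
Since the first p symbols of w are all a's and |xy| ≤ p, y lies entirely in the leading a-block: y = a^k for some k with 1 ≤ k ≤ p.
Pump with i = 2: xy^2z = a^{p+k} b^p a^p b^p, of length 4p+k. Suppose this equals vv. The string starts with a and ends with b, so v does too; thus the boundary between the two copies of v is a b→a transition. There is exactly one such transition, at position 2p+k, so |v| = 2p+k and |vv| = 4p+2k ≠ 4p+k since k ≥ 1. So xy^2z ∉ L.
Contradiction. Therefore L is not regular.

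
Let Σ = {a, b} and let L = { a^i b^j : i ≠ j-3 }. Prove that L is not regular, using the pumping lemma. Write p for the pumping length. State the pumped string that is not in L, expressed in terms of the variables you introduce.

Assume L is regular. Let p be the pumping length given by the pumping lemma.
Choose w = a^p b^{p+p!+3}. Since p ≠ (p+p!+3)-3 = p+p!, w ∈ L; and |w| ≥ p.
Write w = xyz as guaranteed by the lemma, with |xy| ≤ p and y is nonempty.
Because |xy| ≤ p and w begins with p copies of a, we have y = a^k with 1 ≤ k ≤ p.
Since 1 ≤ k ≤ p, k divides p!; set t = 1 + p!/k. Then xy^t z has p + (p!/k)·k = p + p! copies of a. Now the a-count is p+p! and (b-count)-3 = (p+p!+3)-3 = p+p!, so i ≠ j-3 fails. So xy^t z = a^{p+p!} b^{p+p!+3} ∉ L.
Contradiction. Therefore L is not regular.

a^{p+p!} b^{p+p!+3}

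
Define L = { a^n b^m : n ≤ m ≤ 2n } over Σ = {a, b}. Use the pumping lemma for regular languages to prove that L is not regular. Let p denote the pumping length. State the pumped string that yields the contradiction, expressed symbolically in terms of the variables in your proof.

Assume L is regular; let p be its pumping constant.
Take w = a^p b^p ∈ L (since p ≤ p ≤ 2p), with |w| = 2p ≥ p.
The pumping lemma gives a decomposition w = xyz where |xy| ≤ p and |y| ≥ 1.
Because |xy| ≤ p and w begins with p copies of a, we have y = a^k with 1 ≤ k ≤ p.
Pump with i = 2: xy^2z = a^{p+k} b^p. Now n = p+k > p = m, so the condition n ≤ m fails. Thus xy^2z ∉ L.
This contradicts the pumping lemma, so L is not regular.

a^{p+k} b^p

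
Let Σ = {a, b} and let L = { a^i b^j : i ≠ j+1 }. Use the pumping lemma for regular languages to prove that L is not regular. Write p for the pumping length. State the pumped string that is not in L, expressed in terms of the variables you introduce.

a^{p+p!} b^{p+p!-1}

Toward a contradiction, assume L is regular with pumping length p.
Choose w = a^p b^{p+p!-1}. Since p ≠ (p+p!-1)+1 = p+p!, w ∈ L; and |w| ≥ p.
Write w = xyz as guaranteed by the lemma, with |xy| ≤ p and |y| ≥ 1.
The first p characters of w are a's, so xy (and hence y) consists only of a's. Write y = a^k, 1 ≤ k ≤ p.
Since 1 ≤ k ≤ p, k divides p!; set t = 1 + p!/k. Then xy^t z has p + (p!/k)·k = p + p! copies of a. Now the a-count is p+p! and (b-count)+1 = (p+p!-1)+1 = p+p!, so i ≠ j+1 fails. So xy^t z = a^{p+p!} b^{p+p!-1} ∉ L.
Contradiction. Therefore L is not regular.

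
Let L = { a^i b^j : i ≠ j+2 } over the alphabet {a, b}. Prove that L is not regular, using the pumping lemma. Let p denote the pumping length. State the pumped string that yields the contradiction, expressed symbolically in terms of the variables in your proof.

Suppose for contradiction that L is regular, and let p be the pumping length.
Choose w = a^p b^{p+p!-2}. Since p ≠ (p+p!-2)+2 = p+p!, w ∈ L; and |w| ≥ p.
Write w = xyz as guaranteed by the lemma, with |xy| ≤ p and |y| > 0.
The first p characters of w are a's, so xy (and hence y) consists only of a's. Write y = a^k, 1 ≤ k ≤ p.
Since 1 ≤ k ≤ p, k divides p!; set t = 1 + p!/k. Then xy^t z has p + (p!/k)·k = p + p! copies of a. Now the a-count is p+p! and (b-count)+2 = (p+p!-2)+2 = p+p!, so i ≠ j+2 fails. So xy^t z = a^{p+p!} b^{p+p!-2} ∉ L.
This is a contradiction; hence L is not regular.

a^{p+p!} b^{p+p!-2}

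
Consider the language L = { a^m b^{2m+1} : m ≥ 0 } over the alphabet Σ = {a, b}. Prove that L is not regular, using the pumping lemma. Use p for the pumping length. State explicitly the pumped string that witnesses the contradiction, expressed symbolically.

Suppose for contradiction that L is regular, and let p be the pumping length.
Take w = a^p b^{2p+1}. Then w ∈ L and |w| = 3p+1 ≥ p.
By the pumping lemma, w = xyz with |xy| ≤ p and |y| > 0.
The first p characters of w are a's, so xy (and hence y) consists only of a's. Write y = a^k, 1 ≤ k ≤ p.
Pump with i = 2: xy^2z = a^{p+k} b^{2p+1}. For this to lie in L we would need 2p+1 = 2(p+k)+1, which forces k = 0. But k ≥ 1, so xy^2z ∉ L.
This contradicts the pumping lemma, so L is not regular.

a^{p+k} b^{2p+1}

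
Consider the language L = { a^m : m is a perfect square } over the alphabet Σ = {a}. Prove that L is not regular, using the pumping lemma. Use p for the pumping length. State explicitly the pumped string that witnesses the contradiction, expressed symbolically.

Toward a contradiction, assume L is regular with pumping length p.
Take w = a^{p²} ∈ L with |w| = p² ≥ p.
By the pumping lemma, w = xyz with |xy| ≤ p and y is nonempty.
Then y = a^k for some k with 1 ≤ k ≤ p.
Pump with i = 2: xy^2z = a^{p²+k}. Since 1 ≤ k ≤ p, p² < p²+k ≤ p²+p < (p+1)², so p²+k lies strictly between consecutive squares and is not a perfect square. So xy^2z ∉ L.
This contradicts the pumping lemma, so L is not regular.

a^{p²+k}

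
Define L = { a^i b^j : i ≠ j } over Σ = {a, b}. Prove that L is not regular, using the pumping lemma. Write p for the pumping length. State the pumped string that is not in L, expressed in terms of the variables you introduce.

Suppose for contradiction that L is regular, and let p be the pumping length.
Choose w = a^p b^{p+p!}. Since p ≠ p+p!, w ∈ L; and |w| ≥ p.
Write w = xyz as guaranteed by the lemma, with |xy| ≤ p and |y| ≥ 1.
The first p characters of w are a's, so xy (and hence y) consists only of a's. Write y = a^k, 1 ≤ k ≤ p.
Since 1 ≤ k ≤ p, k divides p!; set t = 1 + p!/k. Then xy^t z has p + (p!/k)·k = p + p! copies of a. Now the a-count equals the b-count, so i ≠ j fails. So xy^t z = a^{p+p!} b^{p+p!} ∉ L.
This is a contradiction; hence L is not regular.

a^{p+p!} b^{p+p!}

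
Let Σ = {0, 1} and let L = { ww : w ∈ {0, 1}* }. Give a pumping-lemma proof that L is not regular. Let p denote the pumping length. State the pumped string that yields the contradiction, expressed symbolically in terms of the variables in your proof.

0^{p+k} 1^p 0^p 1^p

Assume L is regular; let p be its pumping constant.
Take w = 0^p 1^p 0^p 1^p = uu where u = 0^p1^p; then w ∈ L and |w| = 4p ≥ p.
Write w = xyz as guaranteed by the lemma, with |xy| ≤ p and |y| ≥ 1.
Because |xy| ≤ p and w begins with p copies of 0, we have y = 0^k with 1 ≤ k ≤ p.
Pump with i = 2: xy^2z = 0^{p+k} 1^p 0^p 1^p, of length 4p+k. Suppose this equals vv. The string starts with 0 and ends with 1, so v does too; thus the boundary between the two copies of v is a 1→0 transition. There is exactly one such transition, at position 2p+k, so |v| = 2p+k and |vv| = 4p+2k ≠ 4p+k since k ≥ 1. So xy^2z ∉ L.
This contradicts the pumping lemma, so L is not regular.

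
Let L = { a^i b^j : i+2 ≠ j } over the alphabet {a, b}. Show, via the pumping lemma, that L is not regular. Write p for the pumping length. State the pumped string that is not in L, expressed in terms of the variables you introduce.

Toward a contradiction, assume L is regular with pumping length p.
Choose w = a^p b^{p+p!+2}. Since p ≠ (p+p!+2)-2 = p+p!, w ∈ L; and |w| ≥ p.
Write w = xyz as guaranteed by the lemma, with |xy| ≤ p and |y| > 0.
The first p characters of w are a's, so xy (and hence y) consists only of a's. Write y = a^k, 1 ≤ k ≤ p.
Since 1 ≤ k ≤ p, k divides p!; set t = 1 + p!/k. Then xy^t z has p + (p!/k)·k = p + p! copies of a. Now the a-count is p+p! and (b-count)-2 = (p+p!+2)-2 = p+p!, so i+2 ≠ j fails. So xy^t z = a^{p+p!} b^{p+p!+2} ∉ L.
Contradiction. Therefore L is not regular.

a^{p+p!} b^{p+p!+2}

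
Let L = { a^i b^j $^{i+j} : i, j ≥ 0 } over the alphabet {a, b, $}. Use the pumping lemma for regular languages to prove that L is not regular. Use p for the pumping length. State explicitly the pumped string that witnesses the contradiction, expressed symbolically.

a^{p+k} b^p $^{2p}

Assume L is regular. Let p be the pumping length given by the pumping lemma.
Take w = a^p b^p $^{2p} ∈ L (with i=j=p, i+j=2p), |w| = 4p ≥ p.
Write w = xyz as guaranteed by the lemma, with |xy| ≤ p and |y| > 0.
Since the first p symbols of w are all a's and |xy| ≤ p, y lies entirely in the leading a-block: y = a^k for some k with 1 ≤ k ≤ p.
Consider xy^2z = a^{p+k} b^p $^{2p}. Now the a- and b-counts sum to 2p+k, but the $-count is 2p ≠ 2p+k. So xy^2z ∉ L.
This is a contradiction; hence L is not regular.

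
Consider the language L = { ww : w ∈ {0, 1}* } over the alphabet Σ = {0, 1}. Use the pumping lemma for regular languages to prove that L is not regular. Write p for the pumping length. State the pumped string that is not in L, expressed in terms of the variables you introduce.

Assume L is regular. Let p be the pumping length given by the pumping lemma.
Take w = 0^p 1^p 0^p 1^p = uu where u = 0^p1^p; then w ∈ L and |w| = 4p ≥ p.
Write w = xyz as guaranteed by the lemma, with |xy| ≤ p and |y| > 0.
Since the first p symbols of w are all 0's and |xy| ≤ p, y lies entirely in the leading 0-block: y = 0^k for some k with 1 ≤ k ≤ p.
Pump with i = 2: xy^2z = 0^{p+k} 1^p 0^p 1^p, of length 4p+k. Suppose this equals vv. The string starts with 0 and ends with 1, so v does too; thus the boundary between the two copies of v is a 1→0 transition. There is exactly one such transition, at position 2p+k, so |v| = 2p+k and |vv| = 4p+2k ≠ 4p+k since k ≥ 1. So xy^2z ∉ L.
This contradicts the pumping lemma, so L is not regular.

0^{p+k} 1^p 0^p 1^p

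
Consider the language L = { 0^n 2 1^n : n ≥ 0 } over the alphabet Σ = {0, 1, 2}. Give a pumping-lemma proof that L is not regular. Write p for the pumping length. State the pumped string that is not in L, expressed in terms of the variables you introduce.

0^{p+k} 2 1^p

Toward a contradiction, assume L is regular with pumping length p.
Take w = 0^p 2 1^p ∈ L with |w| = 2p+1 ≥ p.
Write w = xyz as guaranteed by the lemma, with |xy| ≤ p and y is nonempty.
Since the first p symbols of w are all 0's and |xy| ≤ p, y lies entirely in the leading 0-block: y = 0^k for some k with 1 ≤ k ≤ p.
Pump with i = 2: xy^2z = 0^{p+k} 2 1^p, which would require p+k = p. But k ≥ 1, so xy^2z ∉ L.
This contradicts the pumping lemma, so L is not regular.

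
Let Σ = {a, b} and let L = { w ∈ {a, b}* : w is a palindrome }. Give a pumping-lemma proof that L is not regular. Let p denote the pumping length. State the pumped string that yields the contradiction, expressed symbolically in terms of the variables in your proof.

Assume L is regular. Let p be the pumping length given by the pumping lemma.
Take w = a^p b a^p, a palindrome of length 2p+1 ≥ p.
By the pumping lemma, w = xyz with |xy| ≤ p and |y| ≥ 1.
Since the first p symbols of w are all a's and |xy| ≤ p, y lies entirely in the leading a-block: y = a^k for some k with 1 ≤ k ≤ p.
Pump with i = 2: xy^2z = a^{p+k} b a^p. Its reverse is a^p b a^{p+k}, which differs from xy^2z since k ≥ 1. So xy^2z is not a palindrome and xy^2z ∉ L.
This is a contradiction; hence L is not regular.

a^{p+k} b a^p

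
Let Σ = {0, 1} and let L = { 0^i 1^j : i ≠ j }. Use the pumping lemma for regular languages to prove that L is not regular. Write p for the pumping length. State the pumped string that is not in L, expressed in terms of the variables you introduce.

Suppose for contradiction that L is regular, and let p be the pumping length.
Choose w = 0^p 1^{p+p!}. Since p ≠ p+p!, w ∈ L; and |w| ≥ p.
The pumping lemma gives a decomposition w = xyz where |xy| ≤ p and |y| ≥ 1.
The first p characters of w are 0's, so xy (and hence y) consists only of 0's. Write y = 0^k, 1 ≤ k ≤ p.
Since 1 ≤ k ≤ p, k divides p!; set t = 1 + p!/k. Then xy^t z has p + (p!/k)·k = p + p! copies of 0. Now the 0-count equals the 1-count, so i ≠ j fails. So xy^t z = 0^{p+p!} 1^{p+p!} ∉ L.
This is a contradiction; hence L is not regular.

0^{p+p!} 1^{p+p!}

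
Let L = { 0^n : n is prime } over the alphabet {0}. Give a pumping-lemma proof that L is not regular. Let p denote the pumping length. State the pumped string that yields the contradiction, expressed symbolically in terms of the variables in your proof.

Suppose for contradiction that L is regular, and let p be the pumping length.
Let q be a prime with q ≥ p+2 (infinitely many primes exist), and take w = 0^q ∈ L with |w| = q ≥ p.
The pumping lemma gives a decomposition w = xyz where |xy| ≤ p and y is nonempty.
Then y = 0^k for some k with 1 ≤ k ≤ p.
Since 1 ≤ k ≤ p, |xz| = q-k. Pump with i = q+1: |xy^{q+1}z| = (q-k)+(q+1)k = q+qk = q(1+k), which is composite (both factors ≥ 2). So xy^{q+1}z = 0^{q(1+k)} ∉ L.
This contradicts the pumping lemma, so L is not regular.

0^{q(1+k)}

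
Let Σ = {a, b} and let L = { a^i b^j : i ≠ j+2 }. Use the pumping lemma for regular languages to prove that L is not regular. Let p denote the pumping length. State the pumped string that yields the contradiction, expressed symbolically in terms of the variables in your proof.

Toward a contradiction, assume L is regular with pumping length p.
Choose w = a^p b^{p+p!-2}. Since p ≠ (p+p!-2)+2 = p+p!, w ∈ L; and |w| ≥ p.
The pumping lemma gives a decomposition w = xyz where |xy| ≤ p and y is nonempty.
Since the first p symbols of w are all a's and |xy| ≤ p, y lies entirely in the leading a-block: y = a^k for some k with 1 ≤ k ≤ p.
Since 1 ≤ k ≤ p, k divides p!; set t = 1 + p!/k. Then xy^t z has p + (p!/k)·k = p + p! copies of a. Now the a-count is p+p! and (b-count)+2 = (p+p!-2)+2 = p+p!, so i ≠ j+2 fails. So xy^t z = a^{p+p!} b^{p+p!-2} ∉ L.
Contradiction. Therefore L is not regular.

a^{p+p!} b^{p+p!-2}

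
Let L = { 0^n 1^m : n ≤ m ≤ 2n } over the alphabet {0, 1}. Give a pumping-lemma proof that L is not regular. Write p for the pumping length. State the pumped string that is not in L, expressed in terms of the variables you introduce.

0^{p+k} 1^p

Suppose for contradiction that L is regular, and let p be the pumping length.
Take w = 0^p 1^p ∈ L (since p ≤ p ≤ 2p), with |w| = 2p ≥ p.
The pumping lemma gives a decomposition w = xyz where |xy| ≤ p and |y| > 0.
Because |xy| ≤ p and w begins with p copies of 0, we have y = 0^k with 1 ≤ k ≤ p.
Pump with i = 2: xy^2z = 0^{p+k} 1^p. Now n = p+k > p = m, so the condition n ≤ m fails. Thus xy^2z ∉ L.
This is a contradiction; hence L is not regular.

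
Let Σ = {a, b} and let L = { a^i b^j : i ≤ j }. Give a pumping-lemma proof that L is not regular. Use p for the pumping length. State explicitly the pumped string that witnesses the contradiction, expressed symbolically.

Suppose for contradiction that L is regular, and let p be the pumping length.
Choose w = a^p b^p ∈ L, with |w| = 2p ≥ p.
The pumping lemma gives a decomposition w = xyz where |xy| ≤ p and |y| > 0.
The first p characters of w are a's, so xy (and hence y) consists only of a's. Write y = a^k, 1 ≤ k ≤ p.
Consider xy^2z = a^{p+k} b^p. Since k ≥ 1, the a-count p+k exceeds the b-count p, so i ≤ j fails; thus xy^2z ∉ L.
This is a contradiction; hence L is not regular.

a^{p+k} b^p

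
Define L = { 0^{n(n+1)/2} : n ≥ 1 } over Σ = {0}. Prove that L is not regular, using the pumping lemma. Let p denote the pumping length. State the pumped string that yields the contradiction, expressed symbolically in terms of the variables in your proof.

Assume L is regular. Let p be the pumping length given by the pumping lemma.
Take w = 0^{p(p+1)/2} ∈ L with |w| = p(p+1)/2 ≥ p.
Write w = xyz as guaranteed by the lemma, with |xy| ≤ p and |y| ≥ 1.
Then y = 0^k for some k with 1 ≤ k ≤ p.
Pump with i = 2: xy^2z = 0^{p(p+1)/2+k}. Since 1 ≤ k ≤ p, p(p+1)/2 < p(p+1)/2+k ≤ p(p+1)/2+p < (p+1)(p+2)/2, so p(p+1)/2+k is strictly between consecutive triangular numbers. So xy^2z ∉ L.
This contradicts the pumping lemma, so L is not regular.

0^{p(p+1)/2+k}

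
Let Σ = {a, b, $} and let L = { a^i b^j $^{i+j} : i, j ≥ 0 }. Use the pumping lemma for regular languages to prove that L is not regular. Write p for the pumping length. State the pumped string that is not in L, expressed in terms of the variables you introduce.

a^{p+k} b^p $^{2p}

Toward a contradiction, assume L is regular with pumping length p.
Take w = a^p b^p $^{2p} ∈ L (with i=j=p, i+j=2p), |w| = 4p ≥ p.
Write w = xyz as guaranteed by the lemma, with |xy| ≤ p and |y| > 0.
Because |xy| ≤ p and w begins with p copies of a, we have y = a^k with 1 ≤ k ≤ p.
Consider xy^2z = a^{p+k} b^p $^{2p}. Now the a- and b-counts sum to 2p+k, but the $-count is 2p ≠ 2p+k. So xy^2z ∉ L.
Contradiction. Therefore L is not regular.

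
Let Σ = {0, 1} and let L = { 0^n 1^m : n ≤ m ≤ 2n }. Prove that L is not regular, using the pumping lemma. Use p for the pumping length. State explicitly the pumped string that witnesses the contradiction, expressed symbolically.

0^{p+k} 1^p

Assume L is regular; let p be its pumping constant.
Take w = 0^p 1^p ∈ L (since p ≤ p ≤ 2p), with |w| = 2p ≥ p.
Write w = xyz as guaranteed by the lemma, with |xy| ≤ p and |y| > 0.
Because |xy| ≤ p and w begins with p copies of 0, we have y = 0^k with 1 ≤ k ≤ p.
Pump with i = 2: xy^2z = 0^{p+k} 1^p. Now n = p+k > p = m, so the condition n ≤ m fails. Thus xy^2z ∉ L.
Contradiction. Therefore L is not regular.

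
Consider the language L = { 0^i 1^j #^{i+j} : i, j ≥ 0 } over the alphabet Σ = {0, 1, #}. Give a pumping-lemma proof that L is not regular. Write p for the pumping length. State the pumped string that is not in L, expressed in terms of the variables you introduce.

Toward a contradiction, assume L is regular with pumping length p.
Take w = 0^p 1^p #^{2p} ∈ L (with i=j=p, i+j=2p), |w| = 4p ≥ p.
By the pumping lemma, w = xyz with |xy| ≤ p and y is nonempty.
The first p characters of w are 0's, so xy (and hence y) consists only of 0's. Write y = 0^k, 1 ≤ k ≤ p.
Consider xy^2z = 0^{p+k} 1^p #^{2p}. Now the 0- and 1-counts sum to 2p+k, but the #-count is 2p ≠ 2p+k. So xy^2z ∉ L.
This is a contradiction; hence L is not regular.

0^{p+k} 1^p #^{2p}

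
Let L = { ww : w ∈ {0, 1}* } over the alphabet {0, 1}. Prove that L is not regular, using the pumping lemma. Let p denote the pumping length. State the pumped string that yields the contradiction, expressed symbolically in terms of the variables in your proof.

Assume L is regular. Let p be the pumping length given by the pumping lemma.
Take w = 0^p 1^p 0^p 1^p = uu where u = 0^p1^p; then w ∈ L and |w| = 4p ≥ p.
The pumping lemma gives a decomposition w = xyz where |xy| ≤ p and |y| > 0.
Because |xy| ≤ p and w begins with p copies of 0, we have y = 0^k with 1 ≤ k ≤ p.
Pump with i = 2: xy^2z = 0^{p+k} 1^p 0^p 1^p, of length 4p+k. Suppose this equals vv. The string starts with 0 and ends with 1, so v does too; thus the boundary between the two copies of v is a 1→0 transition. There is exactly one such transition, at position 2p+k, so |v| = 2p+k and |vv| = 4p+2k ≠ 4p+k since k ≥ 1. So xy^2z ∉ L.
This is a contradiction; hence L is not regular.

0^{p+k} 1^p 0^p 1^p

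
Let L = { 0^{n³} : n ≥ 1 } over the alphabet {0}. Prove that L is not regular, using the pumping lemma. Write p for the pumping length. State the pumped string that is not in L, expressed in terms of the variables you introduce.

Assume L is regular. Let p be the pumping length given by the pumping lemma.
Take w = 0^{p³} ∈ L with |w| = p³ ≥ p.
The pumping lemma gives a decomposition w = xyz where |xy| ≤ p and |y| > 0.
Then y = 0^k for some k with 1 ≤ k ≤ p.
Pump with i = 2: xy^2z = 0^{p³+k}. Since 1 ≤ k ≤ p, p³ < p³+k ≤ p³+p < p³+3p²+3p+1 = (p+1)³, so p³+k is not a perfect cube. So xy^2z ∉ L.
This contradicts the pumping lemma, so L is not regular.

0^{p³+k}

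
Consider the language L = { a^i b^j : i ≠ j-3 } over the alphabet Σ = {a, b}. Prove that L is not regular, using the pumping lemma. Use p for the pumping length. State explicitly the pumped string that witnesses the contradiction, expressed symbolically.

Suppose for contradiction that L is regular, and let p be the pumping length.
Choose w = a^p b^{p+p!+3}. Since p ≠ (p+p!+3)-3 = p+p!, w ∈ L; and |w| ≥ p.
The pumping lemma gives a decomposition w = xyz where |xy| ≤ p and |y| ≥ 1.
The first p characters of w are a's, so xy (and hence y) consists only of a's. Write y = a^k, 1 ≤ k ≤ p.
Since 1 ≤ k ≤ p, k divides p!; set t = 1 + p!/k. Then xy^t z has p + (p!/k)·k = p + p! copies of a. Now the a-count is p+p! and (b-count)-3 = (p+p!+3)-3 = p+p!, so i ≠ j-3 fails. So xy^t z = a^{p+p!} b^{p+p!+3} ∉ L.
This contradicts the pumping lemma, so L is not regular.

a^{p+p!} b^{p+p!+3}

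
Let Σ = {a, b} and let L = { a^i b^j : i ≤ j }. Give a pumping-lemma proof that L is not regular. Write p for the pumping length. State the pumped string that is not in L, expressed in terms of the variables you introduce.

a^{p+k} b^p

Suppose for contradiction that L is regular, and let p be the pumping length.
Choose w = a^p b^p ∈ L, with |w| = 2p ≥ p.
By the pumping lemma, w = xyz with |xy| ≤ p and |y| > 0.
Because |xy| ≤ p and w begins with p copies of a, we have y = a^k with 1 ≤ k ≤ p.
Consider xy^2z = a^{p+k} b^p. Since k ≥ 1, the a-count p+k exceeds the b-count p, so i ≤ j fails; thus xy^2z ∉ L.
Contradiction. Therefore L is not regular.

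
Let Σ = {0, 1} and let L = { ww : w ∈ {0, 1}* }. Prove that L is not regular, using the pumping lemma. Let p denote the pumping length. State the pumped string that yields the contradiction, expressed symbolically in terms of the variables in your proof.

Toward a contradiction, assume L is regular with pumping length p.
Take w = 0^p 1^p 0^p 1^p = uu where u = 0^p1^p; then w ∈ L and |w| = 4p ≥ p.
By the pumping lemma, w = xyz with |xy| ≤ p and |y| > 0.
Since the first p symbols of w are all 0's and |xy| ≤ p, y lies entirely in the leading 0-block: y = 0^k for some k with 1 ≤ k ≤ p.
Pump with i = 2: xy^2z = 0^{p+k} 1^p 0^p 1^p, of length 4p+k. Suppose this equals vv. The string starts with 0 and ends with 1, so v does too; thus the boundary between the two copies of v is a 1→0 transition. There is exactly one such transition, at position 2p+k, so |v| = 2p+k and |vv| = 4p+2k ≠ 4p+k since k ≥ 1. So xy^2z ∉ L.
This is a contradiction; hence L is not regular.

0^{p+k} 1^p 0^p 1^p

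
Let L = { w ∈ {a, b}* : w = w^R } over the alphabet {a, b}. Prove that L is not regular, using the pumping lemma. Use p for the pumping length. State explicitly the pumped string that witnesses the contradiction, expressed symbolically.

Suppose for contradiction that L is regular, and let p be the pumping length.
Take w = a^p b a^p, a palindrome of length 2p+1 ≥ p.
Write w = xyz as guaranteed by the lemma, with |xy| ≤ p and |y| > 0.
The first p characters of w are a's, so xy (and hence y) consists only of a's. Write y = a^k, 1 ≤ k ≤ p.
Pump with i = 2: xy^2z = a^{p+k} b a^p. Its reverse is a^p b a^{p+k}, which differs from xy^2z since k ≥ 1. So xy^2z is not a palindrome and xy^2z ∉ L.
This is a contradiction; hence L is not regular.

a^{p+k} b a^p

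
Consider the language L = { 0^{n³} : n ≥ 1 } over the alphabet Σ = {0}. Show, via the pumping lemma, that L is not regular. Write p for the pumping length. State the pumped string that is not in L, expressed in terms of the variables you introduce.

0^{p³+k}

Assume L is regular; let p be its pumping constant.
Take w = 0^{p³} ∈ L with |w| = p³ ≥ p.
By the pumping lemma, w = xyz with |xy| ≤ p and y is nonempty.
Then y = 0^k for some k with 1 ≤ k ≤ p.
Pump with i = 2: xy^2z = 0^{p³+k}. Since 1 ≤ k ≤ p, p³ < p³+k ≤ p³+p < p³+3p²+3p+1 = (p+1)³, so p³+k is not a perfect cube. So xy^2z ∉ L.
This is a contradiction; hence L is not regular.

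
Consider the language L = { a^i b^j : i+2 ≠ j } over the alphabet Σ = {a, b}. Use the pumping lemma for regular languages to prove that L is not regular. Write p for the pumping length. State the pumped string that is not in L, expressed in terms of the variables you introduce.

Suppose for contradiction that L is regular, and let p be the pumping length.
Choose w = a^p b^{p+p!+2}. Since p ≠ (p+p!+2)-2 = p+p!, w ∈ L; and |w| ≥ p.
The pumping lemma gives a decomposition w = xyz where |xy| ≤ p and |y| > 0.
Since the first p symbols of w are all a's and |xy| ≤ p, y lies entirely in the leading a-block: y = a^k for some k with 1 ≤ k ≤ p.
Since 1 ≤ k ≤ p, k divides p!; set t = 1 + p!/k. Then xy^t z has p + (p!/k)·k = p + p! copies of a. Now the a-count is p+p! and (b-count)-2 = (p+p!+2)-2 = p+p!, so i+2 ≠ j fails. So xy^t z = a^{p+p!} b^{p+p!+2} ∉ L.
Contradiction. Therefore L is not regular.

a^{p+p!} b^{p+p!+2}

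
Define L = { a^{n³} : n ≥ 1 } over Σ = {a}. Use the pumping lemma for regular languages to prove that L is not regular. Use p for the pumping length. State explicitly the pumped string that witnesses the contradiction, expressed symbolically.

a^{p³+k}

Assume L is regular; let p be its pumping constant.
Take w = a^{p³} ∈ L with |w| = p³ ≥ p.
By the pumping lemma, w = xyz with |xy| ≤ p and y is nonempty.
Then y = a^k for some k with 1 ≤ k ≤ p.
Pump with i = 2: xy^2z = a^{p³+k}. Since 1 ≤ k ≤ p, p³ < p³+k ≤ p³+p < p³+3p²+3p+1 = (p+1)³, so p³+k is not a perfect cube. So xy^2z ∉ L.
This is a contradiction; hence L is not regular.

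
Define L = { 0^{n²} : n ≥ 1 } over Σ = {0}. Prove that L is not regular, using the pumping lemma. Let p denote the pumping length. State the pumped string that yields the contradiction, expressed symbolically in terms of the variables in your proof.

Assume L is regular; let p be its pumping constant.
Take w = 0^{p²} ∈ L with |w| = p² ≥ p.
By the pumping lemma, w = xyz with |xy| ≤ p and |y| > 0.
Then y = 0^k for some k with 1 ≤ k ≤ p.
Pump with i = 2: xy^2z = 0^{p²+k}. Since 1 ≤ k ≤ p, p² < p²+k ≤ p²+p < (p+1)², so p²+k lies strictly between consecutive squares and is not a perfect square. So xy^2z ∉ L.
Contradiction. Therefore L is not regular.

0^{p²+k}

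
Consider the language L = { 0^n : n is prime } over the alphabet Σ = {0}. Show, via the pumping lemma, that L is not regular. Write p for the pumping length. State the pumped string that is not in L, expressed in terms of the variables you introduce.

0^{q(1+k)}

Toward a contradiction, assume L is regular with pumping length p.
Let q be a prime with q ≥ p+2 (infinitely many primes exist), and take w = 0^q ∈ L with |w| = q ≥ p.
By the pumping lemma, w = xyz with |xy| ≤ p and |y| ≥ 1.
Then y = 0^k for some k with 1 ≤ k ≤ p.
Since 1 ≤ k ≤ p, |xz| = q-k. Pump with i = q+1: |xy^{q+1}z| = (q-k)+(q+1)k = q+qk = q(1+k), which is composite (both factors ≥ 2). So xy^{q+1}z = 0^{q(1+k)} ∉ L.
This is a contradiction; hence L is not regular.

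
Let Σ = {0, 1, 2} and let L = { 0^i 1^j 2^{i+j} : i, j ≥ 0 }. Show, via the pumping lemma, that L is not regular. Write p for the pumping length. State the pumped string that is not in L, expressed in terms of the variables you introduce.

Suppose for contradiction that L is regular, and let p be the pumping length.
Take w = 0^p 1^p 2^{2p} ∈ L (with i=j=p, i+j=2p), |w| = 4p ≥ p.
By the pumping lemma, w = xyz with |xy| ≤ p and y is nonempty.
The first p characters of w are 0's, so xy (and hence y) consists only of 0's. Write y = 0^k, 1 ≤ k ≤ p.
Consider xy^2z = 0^{p+k} 1^p 2^{2p}. Now the 0- and 1-counts sum to 2p+k, but the 2-count is 2p ≠ 2p+k. So xy^2z ∉ L.
This is a contradiction; hence L is not regular.

0^{p+k} 1^p 2^{2p}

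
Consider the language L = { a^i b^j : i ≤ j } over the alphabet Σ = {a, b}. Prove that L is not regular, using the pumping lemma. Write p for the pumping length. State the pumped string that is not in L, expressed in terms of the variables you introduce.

a^{p+k} b^p

Toward a contradiction, assume L is regular with pumping length p.
Choose w = a^p b^p ∈ L, with |w| = 2p ≥ p.
The pumping lemma gives a decomposition w = xyz where |xy| ≤ p and |y| ≥ 1.
The first p characters of w are a's, so xy (and hence y) consists only of a's. Write y = a^k, 1 ≤ k ≤ p.
Consider xy^2z = a^{p+k} b^p. Since k ≥ 1, the a-count p+k exceeds the b-count p, so i ≤ j fails; thus xy^2z ∉ L.
This contradicts the pumping lemma, so L is not regular.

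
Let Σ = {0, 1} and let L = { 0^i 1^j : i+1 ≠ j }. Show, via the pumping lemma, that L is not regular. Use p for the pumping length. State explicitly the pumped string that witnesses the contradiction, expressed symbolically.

0^{p+p!} 1^{p+p!+1}

Toward a contradiction, assume L is regular with pumping length p.
Choose w = 0^p 1^{p+p!+1}. Since p ≠ (p+p!+1)-1 = p+p!, w ∈ L; and |w| ≥ p.
Write w = xyz as guaranteed by the lemma, with |xy| ≤ p and |y| > 0.
Because |xy| ≤ p and w begins with p copies of 0, we have y = 0^k with 1 ≤ k ≤ p.
Since 1 ≤ k ≤ p, k divides p!; set t = 1 + p!/k. Then xy^t z has p + (p!/k)·k = p + p! copies of 0. Now the 0-count is p+p! and (1-count)-1 = (p+p!+1)-1 = p+p!, so i+1 ≠ j fails. So xy^t z = 0^{p+p!} 1^{p+p!+1} ∉ L.
Contradiction. Therefore L is not regular.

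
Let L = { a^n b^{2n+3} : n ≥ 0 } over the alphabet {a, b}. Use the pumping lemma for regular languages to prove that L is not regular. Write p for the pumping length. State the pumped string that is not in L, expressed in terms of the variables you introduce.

a^{p+k} b^{2p+3}

Toward a contradiction, assume L is regular with pumping length p.
Choose w = a^p b^{2p+3}, which is in L with |w| = 3p+3 ≥ p.
Write w = xyz as guaranteed by the lemma, with |xy| ≤ p and y is nonempty.
Because |xy| ≤ p and w begins with p copies of a, we have y = a^k with 1 ≤ k ≤ p.
Pump with i = 2: xy^2z = a^{p+k} b^{2p+3}. For this to lie in L we would need 2p+3 = 2(p+k)+3, which forces k = 0. But k ≥ 1, so xy^2z ∉ L.
This contradicts the pumping lemma, so L is not regular.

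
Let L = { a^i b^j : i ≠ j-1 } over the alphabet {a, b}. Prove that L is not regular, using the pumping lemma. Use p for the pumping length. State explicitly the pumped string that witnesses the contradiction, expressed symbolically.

a^{p+p!} b^{p+p!+1}

Suppose for contradiction that L is regular, and let p be the pumping length.
Choose w = a^p b^{p+p!+1}. Since p ≠ (p+p!+1)-1 = p+p!, w ∈ L; and |w| ≥ p.
By the pumping lemma, w = xyz with |xy| ≤ p and |y| ≥ 1.
Because |xy| ≤ p and w begins with p copies of a, we have y = a^k with 1 ≤ k ≤ p.
Since 1 ≤ k ≤ p, k divides p!; set t = 1 + p!/k. Then xy^t z has p + (p!/k)·k = p + p! copies of a. Now the a-count is p+p! and (b-count)-1 = (p+p!+1)-1 = p+p!, so i ≠ j-1 fails. So xy^t z = a^{p+p!} b^{p+p!+1} ∉ L.
This is a contradiction; hence L is not regular.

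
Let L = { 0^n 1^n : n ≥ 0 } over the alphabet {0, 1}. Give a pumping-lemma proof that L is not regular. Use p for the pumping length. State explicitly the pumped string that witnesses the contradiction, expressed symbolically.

0^{p+k} 1^p

Toward a contradiction, assume L is regular with pumping length p.
Choose w = 0^p 1^p, which is in L with |w| = 2p ≥ p.
Write w = xyz as guaranteed by the lemma, with |xy| ≤ p and |y| > 0.
The first p characters of w are 0's, so xy (and hence y) consists only of 0's. Write y = 0^k, 1 ≤ k ≤ p.
Pump with i = 2: xy^2z = 0^{p+k} 1^p. For this to lie in L we would need p = p+k, which forces k = 0. But k ≥ 1, so xy^2z ∉ L.
This is a contradiction; hence L is not regular.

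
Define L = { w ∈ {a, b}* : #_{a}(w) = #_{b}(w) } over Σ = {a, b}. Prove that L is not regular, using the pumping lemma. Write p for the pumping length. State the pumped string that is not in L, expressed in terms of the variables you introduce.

Assume L is regular; let p be its pumping constant.
Choose w = a^p b^p ∈ L with |w| = 2p ≥ p.
By the pumping lemma, w = xyz with |xy| ≤ p and |y| > 0.
The first p characters of w are a's, so xy (and hence y) consists only of a's. Write y = a^k, 1 ≤ k ≤ p.
Pump with i = 2: xy^2z = a^{p+k} b^p has p+k occurrences of a but only p of b. Since k ≥ 1 the counts differ, so xy^2z ∉ L.
Contradiction. Therefore L is not regular.

a^{p+k} b^p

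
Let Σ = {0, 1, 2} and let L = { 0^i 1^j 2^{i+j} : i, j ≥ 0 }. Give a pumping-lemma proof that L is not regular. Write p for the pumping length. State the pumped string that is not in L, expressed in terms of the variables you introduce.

Toward a contradiction, assume L is regular with pumping length p.
Take w = 0^p 1^p 2^{2p} ∈ L (with i=j=p, i+j=2p), |w| = 4p ≥ p.
Write w = xyz as guaranteed by the lemma, with |xy| ≤ p and |y| ≥ 1.
The first p characters of w are 0's, so xy (and hence y) consists only of 0's. Write y = 0^k, 1 ≤ k ≤ p.
Consider xy^2z = 0^{p+k} 1^p 2^{2p}. Now the 0- and 1-counts sum to 2p+k, but the 2-count is 2p ≠ 2p+k. So xy^2z ∉ L.
Contradiction. Therefore L is not regular.

0^{p+k} 1^p 2^{2p}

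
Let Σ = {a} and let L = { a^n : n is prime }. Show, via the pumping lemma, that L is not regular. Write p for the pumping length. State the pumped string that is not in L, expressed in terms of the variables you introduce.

Assume L is regular. Let p be the pumping length given by the pumping lemma.
Let q be a prime with q ≥ p+2 (infinitely many primes exist), and take w = a^q ∈ L with |w| = q ≥ p.
The pumping lemma gives a decomposition w = xyz where |xy| ≤ p and |y| ≥ 1.
Then y = a^k for some k with 1 ≤ k ≤ p.
Since 1 ≤ k ≤ p, |xz| = q-k. Pump with i = q+1: |xy^{q+1}z| = (q-k)+(q+1)k = q+qk = q(1+k), which is composite (both factors ≥ 2). So xy^{q+1}z = a^{q(1+k)} ∉ L.
Contradiction. Therefore L is not regular.

a^{q(1+k)}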